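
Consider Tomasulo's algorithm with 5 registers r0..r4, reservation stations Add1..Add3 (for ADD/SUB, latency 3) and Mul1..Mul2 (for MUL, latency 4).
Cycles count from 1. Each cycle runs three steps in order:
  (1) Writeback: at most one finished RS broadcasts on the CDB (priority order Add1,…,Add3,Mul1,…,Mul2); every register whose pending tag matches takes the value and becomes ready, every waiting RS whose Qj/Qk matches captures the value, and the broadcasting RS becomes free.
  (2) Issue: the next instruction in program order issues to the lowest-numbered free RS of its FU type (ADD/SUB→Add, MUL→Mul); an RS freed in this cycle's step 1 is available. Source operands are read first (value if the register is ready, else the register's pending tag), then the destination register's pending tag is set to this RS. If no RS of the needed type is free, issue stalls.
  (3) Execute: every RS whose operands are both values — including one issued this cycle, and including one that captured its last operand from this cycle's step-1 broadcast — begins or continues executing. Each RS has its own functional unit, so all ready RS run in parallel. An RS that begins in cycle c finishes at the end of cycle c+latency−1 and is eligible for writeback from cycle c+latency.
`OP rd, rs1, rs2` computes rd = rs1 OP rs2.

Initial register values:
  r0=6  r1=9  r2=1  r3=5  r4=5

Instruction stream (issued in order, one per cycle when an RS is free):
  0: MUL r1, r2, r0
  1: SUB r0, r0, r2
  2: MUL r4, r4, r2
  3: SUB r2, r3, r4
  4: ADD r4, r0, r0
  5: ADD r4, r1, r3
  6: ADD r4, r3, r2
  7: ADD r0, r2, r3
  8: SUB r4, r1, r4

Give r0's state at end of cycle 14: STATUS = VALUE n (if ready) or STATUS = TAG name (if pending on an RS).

STATUS = VALUE 5

c1: issue MUL r1<-Mul1 | r0:6,r1:Mul1,r2:1,r3:5,r4:5
c2: issue SUB r0<-Add1 | r0:Add1,r1:Mul1,r2:1,r3:5,r4:5
c3: issue MUL r4<-Mul2 | r0:Add1,r1:Mul1,r2:1,r3:5,r4:Mul2
c4: issue SUB r2<-Add2 | r0:Add1,r1:Mul1,r2:Add2,r3:5,r4:Mul2
c5: CDB Add1=5; issue ADD r4<-Add1 | r0:5,r1:Mul1,r2:Add2,r3:5,r4:Add1
c6: CDB Mul1=6; issue ADD r4<-Add3 | r0:5,r1:6,r2:Add2,r3:5,r4:Add3
c7: CDB Mul2=5; stall | r0:5,r1:6,r2:Add2,r3:5,r4:Add3
c8: CDB Add1=10; issue ADD r4<-Add1 | r0:5,r1:6,r2:Add2,r3:5,r4:Add1
c9: CDB Add3=11; issue ADD r0<-Add3 | r0:Add3,r1:6,r2:Add2,r3:5,r4:Add1
c10: CDB Add2=0; issue SUB r4<-Add2 | r0:Add3,r1:6,r2:0,r3:5,r4:Add2
c11: - | r0:Add3,r1:6,r2:0,r3:5,r4:Add2
c12: - | r0:Add3,r1:6,r2:0,r3:5,r4:Add2
c13: CDB Add1=5 | r0:Add3,r1:6,r2:0,r3:5,r4:Add2
c14: CDB Add3=5 | r0:5,r1:6,r2:0,r3:5,r4:Add2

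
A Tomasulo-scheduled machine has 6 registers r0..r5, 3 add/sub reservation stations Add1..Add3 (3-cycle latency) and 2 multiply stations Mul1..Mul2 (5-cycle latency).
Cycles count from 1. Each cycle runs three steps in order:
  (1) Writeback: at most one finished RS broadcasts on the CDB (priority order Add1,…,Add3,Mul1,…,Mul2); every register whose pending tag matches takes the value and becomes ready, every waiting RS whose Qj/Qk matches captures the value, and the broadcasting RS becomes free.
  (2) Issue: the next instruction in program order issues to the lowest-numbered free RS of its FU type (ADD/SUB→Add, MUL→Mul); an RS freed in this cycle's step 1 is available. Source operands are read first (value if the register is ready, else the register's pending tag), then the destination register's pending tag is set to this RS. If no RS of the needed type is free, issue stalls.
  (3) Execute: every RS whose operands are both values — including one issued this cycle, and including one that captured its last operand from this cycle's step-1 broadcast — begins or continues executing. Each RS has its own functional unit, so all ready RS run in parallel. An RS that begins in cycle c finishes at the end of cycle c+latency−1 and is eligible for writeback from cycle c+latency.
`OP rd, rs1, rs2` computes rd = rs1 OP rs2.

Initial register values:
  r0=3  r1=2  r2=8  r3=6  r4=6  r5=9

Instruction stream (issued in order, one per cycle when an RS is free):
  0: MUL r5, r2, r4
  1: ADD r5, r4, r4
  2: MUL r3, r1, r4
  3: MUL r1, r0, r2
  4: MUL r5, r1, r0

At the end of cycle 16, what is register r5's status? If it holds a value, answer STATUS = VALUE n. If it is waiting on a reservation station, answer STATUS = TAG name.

STATUS = VALUE 72

  c1: issue MUL r5<-Mul1  regs: r0:3,r1:2,r2:8,r3:6,r4:6,r5:Mul1
  c2: issue ADD r5<-Add1  regs: r0:3,r1:2,r2:8,r3:6,r4:6,r5:Add1
  c3: issue MUL r3<-Mul2  regs: r0:3,r1:2,r2:8,r3:Mul2,r4:6,r5:Add1
  c4: stall  regs: r0:3,r1:2,r2:8,r3:Mul2,r4:6,r5:Add1
  c5: CDB Add1=12; stall  regs: r0:3,r1:2,r2:8,r3:Mul2,r4:6,r5:12
  c6: CDB Mul1=48; issue MUL r1<-Mul1  regs: r0:3,r1:Mul1,r2:8,r3:Mul2,r4:6,r5:12
  c7: stall  regs: r0:3,r1:Mul1,r2:8,r3:Mul2,r4:6,r5:12
  c8: CDB Mul2=12; issue MUL r5<-Mul2  regs: r0:3,r1:Mul1,r2:8,r3:12,r4:6,r5:Mul2
  c9: -  regs: r0:3,r1:Mul1,r2:8,r3:12,r4:6,r5:Mul2
  c10: -  regs: r0:3,r1:Mul1,r2:8,r3:12,r4:6,r5:Mul2
  c11: CDB Mul1=24  regs: r0:3,r1:24,r2:8,r3:12,r4:6,r5:Mul2
  c12: -  regs: r0:3,r1:24,r2:8,r3:12,r4:6,r5:Mul2
  c13: -  regs: r0:3,r1:24,r2:8,r3:12,r4:6,r5:Mul2
  c14: -  regs: r0:3,r1:24,r2:8,r3:12,r4:6,r5:Mul2
  c15: -  regs: r0:3,r1:24,r2:8,r3:12,r4:6,r5:Mul2
  c16: CDB Mul2=72  regs: r0:3,r1:24,r2:8,r3:12,r4:6,r5:72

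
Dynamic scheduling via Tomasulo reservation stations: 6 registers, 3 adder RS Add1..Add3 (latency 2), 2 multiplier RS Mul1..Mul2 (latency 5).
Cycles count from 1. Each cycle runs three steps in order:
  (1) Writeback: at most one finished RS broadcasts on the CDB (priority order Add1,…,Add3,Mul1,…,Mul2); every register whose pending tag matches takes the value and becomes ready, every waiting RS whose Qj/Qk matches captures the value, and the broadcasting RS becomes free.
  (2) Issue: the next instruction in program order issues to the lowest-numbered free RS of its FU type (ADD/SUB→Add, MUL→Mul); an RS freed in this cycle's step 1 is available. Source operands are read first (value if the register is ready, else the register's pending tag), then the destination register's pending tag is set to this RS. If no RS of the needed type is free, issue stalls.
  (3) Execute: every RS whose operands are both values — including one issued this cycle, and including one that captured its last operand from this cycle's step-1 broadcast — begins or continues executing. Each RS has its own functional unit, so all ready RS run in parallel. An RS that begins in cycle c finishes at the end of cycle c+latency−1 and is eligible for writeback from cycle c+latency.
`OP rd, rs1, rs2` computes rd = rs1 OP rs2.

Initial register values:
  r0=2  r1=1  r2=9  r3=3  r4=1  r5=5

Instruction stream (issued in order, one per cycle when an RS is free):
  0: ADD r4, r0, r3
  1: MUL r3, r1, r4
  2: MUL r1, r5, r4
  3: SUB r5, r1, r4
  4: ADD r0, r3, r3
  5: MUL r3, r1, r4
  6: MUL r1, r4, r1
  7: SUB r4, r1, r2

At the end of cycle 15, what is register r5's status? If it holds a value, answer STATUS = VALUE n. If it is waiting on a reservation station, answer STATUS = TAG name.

STATUS = VALUE 20

  c1: issue ADD r4<-Add1  regs: r0:2,r1:1,r2:9,r3:3,r4:Add1,r5:5
  c2: issue MUL r3<-Mul1  regs: r0:2,r1:1,r2:9,r3:Mul1,r4:Add1,r5:5
  c3: CDB Add1=5; issue MUL r1<-Mul2  regs: r0:2,r1:Mul2,r2:9,r3:Mul1,r4:5,r5:5
  c4: issue SUB r5<-Add1  regs: r0:2,r1:Mul2,r2:9,r3:Mul1,r4:5,r5:Add1
  c5: issue ADD r0<-Add2  regs: r0:Add2,r1:Mul2,r2:9,r3:Mul1,r4:5,r5:Add1
  c6: stall  regs: r0:Add2,r1:Mul2,r2:9,r3:Mul1,r4:5,r5:Add1
  c7: stall  regs: r0:Add2,r1:Mul2,r2:9,r3:Mul1,r4:5,r5:Add1
  c8: CDB Mul1=5; issue MUL r3<-Mul1  regs: r0:Add2,r1:Mul2,r2:9,r3:Mul1,r4:5,r5:Add1
  c9: CDB Mul2=25; issue MUL r1<-Mul2  regs: r0:Add2,r1:Mul2,r2:9,r3:Mul1,r4:5,r5:Add1
  c10: CDB Add2=10; issue SUB r4<-Add2  regs: r0:10,r1:Mul2,r2:9,r3:Mul1,r4:Add2,r5:Add1
  c11: CDB Add1=20  regs: r0:10,r1:Mul2,r2:9,r3:Mul1,r4:Add2,r5:20
  c12: -  regs: r0:10,r1:Mul2,r2:9,r3:Mul1,r4:Add2,r5:20
  c13: -  regs: r0:10,r1:Mul2,r2:9,r3:Mul1,r4:Add2,r5:20
  c14: CDB Mul1=125  regs: r0:10,r1:Mul2,r2:9,r3:125,r4:Add2,r5:20
  c15: CDB Mul2=125  regs: r0:10,r1:125,r2:9,r3:125,r4:Add2,r5:20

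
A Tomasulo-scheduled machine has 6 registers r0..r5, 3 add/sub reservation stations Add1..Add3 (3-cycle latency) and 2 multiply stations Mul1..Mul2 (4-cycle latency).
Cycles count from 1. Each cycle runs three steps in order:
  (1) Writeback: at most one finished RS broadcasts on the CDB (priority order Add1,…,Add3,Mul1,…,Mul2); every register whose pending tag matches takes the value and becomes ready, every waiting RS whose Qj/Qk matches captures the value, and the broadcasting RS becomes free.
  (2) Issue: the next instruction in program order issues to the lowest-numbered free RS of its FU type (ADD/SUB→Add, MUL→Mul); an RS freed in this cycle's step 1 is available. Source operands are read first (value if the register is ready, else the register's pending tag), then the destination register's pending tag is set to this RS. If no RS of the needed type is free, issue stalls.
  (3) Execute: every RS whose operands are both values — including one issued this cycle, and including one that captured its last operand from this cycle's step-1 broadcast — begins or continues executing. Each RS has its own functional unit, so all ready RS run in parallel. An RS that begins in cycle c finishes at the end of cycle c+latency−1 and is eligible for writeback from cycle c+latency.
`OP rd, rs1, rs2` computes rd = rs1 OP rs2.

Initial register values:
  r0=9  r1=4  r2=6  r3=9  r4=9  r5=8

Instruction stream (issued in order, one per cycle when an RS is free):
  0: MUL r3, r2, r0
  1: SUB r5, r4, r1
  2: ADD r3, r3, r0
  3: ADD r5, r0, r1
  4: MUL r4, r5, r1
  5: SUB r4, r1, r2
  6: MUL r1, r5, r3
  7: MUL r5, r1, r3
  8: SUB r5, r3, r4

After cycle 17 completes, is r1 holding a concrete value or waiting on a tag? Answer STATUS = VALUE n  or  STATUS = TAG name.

STATUS = VALUE 819

  c1: issue MUL r3<-Mul1  regs: r0:9,r1:4,r2:6,r3:Mul1,r4:9,r5:8
  c2: issue SUB r5<-Add1  regs: r0:9,r1:4,r2:6,r3:Mul1,r4:9,r5:Add1
  c3: issue ADD r3<-Add2  regs: r0:9,r1:4,r2:6,r3:Add2,r4:9,r5:Add1
  c4: issue ADD r5<-Add3  regs: r0:9,r1:4,r2:6,r3:Add2,r4:9,r5:Add3
  c5: CDB Add1=5; issue MUL r4<-Mul2  regs: r0:9,r1:4,r2:6,r3:Add2,r4:Mul2,r5:Add3
  c6: CDB Mul1=54; issue SUB r4<-Add1  regs: r0:9,r1:4,r2:6,r3:Add2,r4:Add1,r5:Add3
  c7: CDB Add3=13; issue MUL r1<-Mul1  regs: r0:9,r1:Mul1,r2:6,r3:Add2,r4:Add1,r5:13
  c8: stall  regs: r0:9,r1:Mul1,r2:6,r3:Add2,r4:Add1,r5:13
  c9: CDB Add1=-2; stall  regs: r0:9,r1:Mul1,r2:6,r3:Add2,r4:-2,r5:13
  c10: CDB Add2=63; stall  regs: r0:9,r1:Mul1,r2:6,r3:63,r4:-2,r5:13
  c11: CDB Mul2=52; issue MUL r5<-Mul2  regs: r0:9,r1:Mul1,r2:6,r3:63,r4:-2,r5:Mul2
  c12: issue SUB r5<-Add1  regs: r0:9,r1:Mul1,r2:6,r3:63,r4:-2,r5:Add1
  c13: -  regs: r0:9,r1:Mul1,r2:6,r3:63,r4:-2,r5:Add1
  c14: CDB Mul1=819  regs: r0:9,r1:819,r2:6,r3:63,r4:-2,r5:Add1
  c15: CDB Add1=65  regs: r0:9,r1:819,r2:6,r3:63,r4:-2,r5:65
  c16: -  regs: r0:9,r1:819,r2:6,r3:63,r4:-2,r5:65
  c17: -  regs: r0:9,r1:819,r2:6,r3:63,r4:-2,r5:65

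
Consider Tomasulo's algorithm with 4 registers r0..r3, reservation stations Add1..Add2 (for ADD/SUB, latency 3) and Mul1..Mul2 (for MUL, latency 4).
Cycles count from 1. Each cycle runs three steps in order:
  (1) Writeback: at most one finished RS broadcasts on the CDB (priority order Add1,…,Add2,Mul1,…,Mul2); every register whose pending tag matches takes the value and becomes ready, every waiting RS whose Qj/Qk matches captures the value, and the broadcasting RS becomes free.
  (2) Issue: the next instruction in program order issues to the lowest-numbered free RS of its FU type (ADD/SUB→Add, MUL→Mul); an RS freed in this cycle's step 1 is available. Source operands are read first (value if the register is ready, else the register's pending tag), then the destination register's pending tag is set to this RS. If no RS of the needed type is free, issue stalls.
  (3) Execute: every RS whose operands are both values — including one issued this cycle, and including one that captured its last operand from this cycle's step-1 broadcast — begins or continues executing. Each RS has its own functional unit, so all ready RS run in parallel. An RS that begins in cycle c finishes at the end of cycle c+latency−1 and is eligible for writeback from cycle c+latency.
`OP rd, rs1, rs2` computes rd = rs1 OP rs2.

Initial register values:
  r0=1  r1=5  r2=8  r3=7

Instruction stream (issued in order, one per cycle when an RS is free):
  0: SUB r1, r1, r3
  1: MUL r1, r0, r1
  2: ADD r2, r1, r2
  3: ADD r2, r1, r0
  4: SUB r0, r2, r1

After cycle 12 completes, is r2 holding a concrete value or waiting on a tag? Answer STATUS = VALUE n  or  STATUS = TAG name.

c1: issue SUB r1<-Add1 | r0:1,r1:Add1,r2:8,r3:7
c2: issue MUL r1<-Mul1 | r0:1,r1:Mul1,r2:8,r3:7
c3: issue ADD r2<-Add2 | r0:1,r1:Mul1,r2:Add2,r3:7
c4: CDB Add1=-2; issue ADD r2<-Add1 | r0:1,r1:Mul1,r2:Add1,r3:7
c5: stall | r0:1,r1:Mul1,r2:Add1,r3:7
c6: stall | r0:1,r1:Mul1,r2:Add1,r3:7
c7: stall | r0:1,r1:Mul1,r2:Add1,r3:7
c8: CDB Mul1=-2; stall | r0:1,r1:-2,r2:Add1,r3:7
c9: stall | r0:1,r1:-2,r2:Add1,r3:7
c10: stall | r0:1,r1:-2,r2:Add1,r3:7
c11: CDB Add1=-1; issue SUB r0<-Add1 | r0:Add1,r1:-2,r2:-1,r3:7
c12: CDB Add2=6 | r0:Add1,r1:-2,r2:-1,r3:7

STATUS = VALUE -1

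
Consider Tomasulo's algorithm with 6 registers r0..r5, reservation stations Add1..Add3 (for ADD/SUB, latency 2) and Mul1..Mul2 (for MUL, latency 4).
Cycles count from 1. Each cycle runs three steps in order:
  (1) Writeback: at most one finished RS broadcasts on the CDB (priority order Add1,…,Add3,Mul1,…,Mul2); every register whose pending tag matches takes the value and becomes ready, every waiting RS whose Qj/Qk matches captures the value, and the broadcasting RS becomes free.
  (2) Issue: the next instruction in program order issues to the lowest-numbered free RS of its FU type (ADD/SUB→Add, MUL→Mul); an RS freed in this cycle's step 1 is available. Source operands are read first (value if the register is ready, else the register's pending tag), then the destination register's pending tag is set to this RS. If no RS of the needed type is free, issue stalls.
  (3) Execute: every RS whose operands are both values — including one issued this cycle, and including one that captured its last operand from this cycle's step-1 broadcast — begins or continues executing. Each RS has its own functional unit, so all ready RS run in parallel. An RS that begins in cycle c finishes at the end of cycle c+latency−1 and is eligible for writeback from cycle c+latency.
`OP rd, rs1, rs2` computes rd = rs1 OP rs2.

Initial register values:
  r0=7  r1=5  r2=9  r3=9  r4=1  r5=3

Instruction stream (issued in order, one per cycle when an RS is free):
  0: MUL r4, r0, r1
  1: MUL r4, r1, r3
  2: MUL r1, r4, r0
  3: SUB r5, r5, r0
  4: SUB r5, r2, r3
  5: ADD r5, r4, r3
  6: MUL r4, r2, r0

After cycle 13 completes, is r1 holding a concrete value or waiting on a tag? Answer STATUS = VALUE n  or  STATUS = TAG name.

STATUS = VALUE 315

  c1: issue MUL r4<-Mul1  regs: r0:7,r1:5,r2:9,r3:9,r4:Mul1,r5:3
  c2: issue MUL r4<-Mul2  regs: r0:7,r1:5,r2:9,r3:9,r4:Mul2,r5:3
  c3: stall  regs: r0:7,r1:5,r2:9,r3:9,r4:Mul2,r5:3
  c4: stall  regs: r0:7,r1:5,r2:9,r3:9,r4:Mul2,r5:3
  c5: CDB Mul1=35; issue MUL r1<-Mul1  regs: r0:7,r1:Mul1,r2:9,r3:9,r4:Mul2,r5:3
  c6: CDB Mul2=45; issue SUB r5<-Add1  regs: r0:7,r1:Mul1,r2:9,r3:9,r4:45,r5:Add1
  c7: issue SUB r5<-Add2  regs: r0:7,r1:Mul1,r2:9,r3:9,r4:45,r5:Add2
  c8: CDB Add1=-4; issue ADD r5<-Add1  regs: r0:7,r1:Mul1,r2:9,r3:9,r4:45,r5:Add1
  c9: CDB Add2=0; issue MUL r4<-Mul2  regs: r0:7,r1:Mul1,r2:9,r3:9,r4:Mul2,r5:Add1
  c10: CDB Add1=54  regs: r0:7,r1:Mul1,r2:9,r3:9,r4:Mul2,r5:54
  c11: CDB Mul1=315  regs: r0:7,r1:315,r2:9,r3:9,r4:Mul2,r5:54
  c12: -  regs: r0:7,r1:315,r2:9,r3:9,r4:Mul2,r5:54
  c13: CDB Mul2=63  regs: r0:7,r1:315,r2:9,r3:9,r4:63,r5:54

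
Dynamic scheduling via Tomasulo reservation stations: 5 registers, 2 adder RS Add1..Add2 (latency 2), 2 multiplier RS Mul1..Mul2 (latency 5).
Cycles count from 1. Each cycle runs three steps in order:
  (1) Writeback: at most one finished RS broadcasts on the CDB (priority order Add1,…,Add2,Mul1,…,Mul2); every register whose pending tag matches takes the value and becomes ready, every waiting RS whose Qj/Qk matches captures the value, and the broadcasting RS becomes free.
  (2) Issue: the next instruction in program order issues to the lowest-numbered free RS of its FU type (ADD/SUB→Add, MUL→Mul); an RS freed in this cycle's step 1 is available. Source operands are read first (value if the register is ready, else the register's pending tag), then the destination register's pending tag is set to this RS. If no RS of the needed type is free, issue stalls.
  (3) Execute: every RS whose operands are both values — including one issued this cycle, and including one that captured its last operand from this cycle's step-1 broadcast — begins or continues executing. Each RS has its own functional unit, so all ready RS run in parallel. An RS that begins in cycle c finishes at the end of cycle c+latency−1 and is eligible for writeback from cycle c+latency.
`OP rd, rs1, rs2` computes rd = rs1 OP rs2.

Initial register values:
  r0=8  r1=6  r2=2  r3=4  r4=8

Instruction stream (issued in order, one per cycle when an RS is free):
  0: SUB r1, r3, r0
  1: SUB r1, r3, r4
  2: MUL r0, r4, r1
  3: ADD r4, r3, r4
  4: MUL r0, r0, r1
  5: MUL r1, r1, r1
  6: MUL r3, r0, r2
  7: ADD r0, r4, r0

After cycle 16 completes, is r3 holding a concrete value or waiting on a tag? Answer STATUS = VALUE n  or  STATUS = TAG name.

STATUS = TAG Mul1

cycle 1: issue SUB r1<-Add1 // r0:8,r1:Add1,r2:2,r3:4,r4:8
cycle 2: issue SUB r1<-Add2 // r0:8,r1:Add2,r2:2,r3:4,r4:8
cycle 3: CDB Add1=-4; issue MUL r0<-Mul1 // r0:Mul1,r1:Add2,r2:2,r3:4,r4:8
cycle 4: CDB Add2=-4; issue ADD r4<-Add1 // r0:Mul1,r1:-4,r2:2,r3:4,r4:Add1
cycle 5: issue MUL r0<-Mul2 // r0:Mul2,r1:-4,r2:2,r3:4,r4:Add1
cycle 6: CDB Add1=12; stall // r0:Mul2,r1:-4,r2:2,r3:4,r4:12
cycle 7: stall // r0:Mul2,r1:-4,r2:2,r3:4,r4:12
cycle 8: stall // r0:Mul2,r1:-4,r2:2,r3:4,r4:12
cycle 9: CDB Mul1=-32; issue MUL r1<-Mul1 // r0:Mul2,r1:Mul1,r2:2,r3:4,r4:12
cycle 10: stall // r0:Mul2,r1:Mul1,r2:2,r3:4,r4:12
cycle 11: stall // r0:Mul2,r1:Mul1,r2:2,r3:4,r4:12
cycle 12: stall // r0:Mul2,r1:Mul1,r2:2,r3:4,r4:12
cycle 13: stall // r0:Mul2,r1:Mul1,r2:2,r3:4,r4:12
cycle 14: CDB Mul1=16; issue MUL r3<-Mul1 // r0:Mul2,r1:16,r2:2,r3:Mul1,r4:12
cycle 15: CDB Mul2=128; issue ADD r0<-Add1 // r0:Add1,r1:16,r2:2,r3:Mul1,r4:12
cycle 16: - // r0:Add1,r1:16,r2:2,r3:Mul1,r4:12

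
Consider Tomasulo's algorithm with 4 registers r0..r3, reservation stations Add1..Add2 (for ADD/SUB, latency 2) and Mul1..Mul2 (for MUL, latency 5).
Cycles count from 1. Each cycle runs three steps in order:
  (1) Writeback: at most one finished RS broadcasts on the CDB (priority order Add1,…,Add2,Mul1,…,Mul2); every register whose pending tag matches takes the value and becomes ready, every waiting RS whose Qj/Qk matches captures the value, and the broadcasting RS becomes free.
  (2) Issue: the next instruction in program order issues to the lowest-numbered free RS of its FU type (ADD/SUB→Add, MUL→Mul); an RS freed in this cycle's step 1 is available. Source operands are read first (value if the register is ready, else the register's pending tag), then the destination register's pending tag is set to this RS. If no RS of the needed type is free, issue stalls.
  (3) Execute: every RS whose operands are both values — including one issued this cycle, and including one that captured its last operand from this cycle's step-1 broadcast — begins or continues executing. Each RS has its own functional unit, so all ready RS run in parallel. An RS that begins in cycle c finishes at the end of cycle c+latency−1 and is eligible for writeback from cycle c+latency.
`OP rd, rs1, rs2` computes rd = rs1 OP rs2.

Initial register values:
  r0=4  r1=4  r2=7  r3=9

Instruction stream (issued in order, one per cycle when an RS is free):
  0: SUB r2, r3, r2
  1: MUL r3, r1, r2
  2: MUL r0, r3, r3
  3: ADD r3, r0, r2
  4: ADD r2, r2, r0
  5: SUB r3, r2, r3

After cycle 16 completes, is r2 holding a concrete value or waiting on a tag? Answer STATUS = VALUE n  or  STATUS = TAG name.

STATUS = VALUE 66

  c1: issue SUB r2<-Add1  regs: r0:4,r1:4,r2:Add1,r3:9
  c2: issue MUL r3<-Mul1  regs: r0:4,r1:4,r2:Add1,r3:Mul1
  c3: CDB Add1=2; issue MUL r0<-Mul2  regs: r0:Mul2,r1:4,r2:2,r3:Mul1
  c4: issue ADD r3<-Add1  regs: r0:Mul2,r1:4,r2:2,r3:Add1
  c5: issue ADD r2<-Add2  regs: r0:Mul2,r1:4,r2:Add2,r3:Add1
  c6: stall  regs: r0:Mul2,r1:4,r2:Add2,r3:Add1
  c7: stall  regs: r0:Mul2,r1:4,r2:Add2,r3:Add1
  c8: CDB Mul1=8; stall  regs: r0:Mul2,r1:4,r2:Add2,r3:Add1
  c9: stall  regs: r0:Mul2,r1:4,r2:Add2,r3:Add1
  c10: stall  regs: r0:Mul2,r1:4,r2:Add2,r3:Add1
  c11: stall  regs: r0:Mul2,r1:4,r2:Add2,r3:Add1
  c12: stall  regs: r0:Mul2,r1:4,r2:Add2,r3:Add1
  c13: CDB Mul2=64; stall  regs: r0:64,r1:4,r2:Add2,r3:Add1
  c14: stall  regs: r0:64,r1:4,r2:Add2,r3:Add1
  c15: CDB Add1=66; issue SUB r3<-Add1  regs: r0:64,r1:4,r2:Add2,r3:Add1
  c16: CDB Add2=66  regs: r0:64,r1:4,r2:66,r3:Add1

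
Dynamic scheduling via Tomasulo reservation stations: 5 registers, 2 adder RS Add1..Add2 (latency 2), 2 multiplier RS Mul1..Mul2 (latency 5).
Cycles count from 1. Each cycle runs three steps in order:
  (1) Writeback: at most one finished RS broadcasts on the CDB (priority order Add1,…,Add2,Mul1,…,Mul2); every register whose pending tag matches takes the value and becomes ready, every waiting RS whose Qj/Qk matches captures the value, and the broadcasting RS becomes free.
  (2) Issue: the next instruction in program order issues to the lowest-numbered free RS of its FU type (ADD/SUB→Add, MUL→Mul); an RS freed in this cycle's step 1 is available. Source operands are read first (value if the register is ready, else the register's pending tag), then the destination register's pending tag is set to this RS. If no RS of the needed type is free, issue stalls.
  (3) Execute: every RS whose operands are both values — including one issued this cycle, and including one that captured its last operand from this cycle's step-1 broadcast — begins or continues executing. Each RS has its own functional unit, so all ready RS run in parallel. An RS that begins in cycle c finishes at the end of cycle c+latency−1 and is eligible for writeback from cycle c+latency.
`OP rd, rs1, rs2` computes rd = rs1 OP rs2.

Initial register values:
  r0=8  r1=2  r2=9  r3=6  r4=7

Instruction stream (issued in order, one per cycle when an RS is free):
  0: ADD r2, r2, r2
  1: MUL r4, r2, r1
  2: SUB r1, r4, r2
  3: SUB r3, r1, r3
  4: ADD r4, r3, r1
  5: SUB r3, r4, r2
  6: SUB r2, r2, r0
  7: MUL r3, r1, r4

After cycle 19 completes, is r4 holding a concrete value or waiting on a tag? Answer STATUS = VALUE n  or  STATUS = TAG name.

STATUS = VALUE 30

c1: issue ADD r2<-Add1 | r0:8,r1:2,r2:Add1,r3:6,r4:7
c2: issue MUL r4<-Mul1 | r0:8,r1:2,r2:Add1,r3:6,r4:Mul1
c3: CDB Add1=18; issue SUB r1<-Add1 | r0:8,r1:Add1,r2:18,r3:6,r4:Mul1
c4: issue SUB r3<-Add2 | r0:8,r1:Add1,r2:18,r3:Add2,r4:Mul1
c5: stall | r0:8,r1:Add1,r2:18,r3:Add2,r4:Mul1
c6: stall | r0:8,r1:Add1,r2:18,r3:Add2,r4:Mul1
c7: stall | r0:8,r1:Add1,r2:18,r3:Add2,r4:Mul1
c8: CDB Mul1=36; stall | r0:8,r1:Add1,r2:18,r3:Add2,r4:36
c9: stall | r0:8,r1:Add1,r2:18,r3:Add2,r4:36
c10: CDB Add1=18; issue ADD r4<-Add1 | r0:8,r1:18,r2:18,r3:Add2,r4:Add1
c11: stall | r0:8,r1:18,r2:18,r3:Add2,r4:Add1
c12: CDB Add2=12; issue SUB r3<-Add2 | r0:8,r1:18,r2:18,r3:Add2,r4:Add1
c13: stall | r0:8,r1:18,r2:18,r3:Add2,r4:Add1
c14: CDB Add1=30; issue SUB r2<-Add1 | r0:8,r1:18,r2:Add1,r3:Add2,r4:30
c15: issue MUL r3<-Mul1 | r0:8,r1:18,r2:Add1,r3:Mul1,r4:30
c16: CDB Add1=10 | r0:8,r1:18,r2:10,r3:Mul1,r4:30
c17: CDB Add2=12 | r0:8,r1:18,r2:10,r3:Mul1,r4:30
c18: - | r0:8,r1:18,r2:10,r3:Mul1,r4:30
c19: - | r0:8,r1:18,r2:10,r3:Mul1,r4:30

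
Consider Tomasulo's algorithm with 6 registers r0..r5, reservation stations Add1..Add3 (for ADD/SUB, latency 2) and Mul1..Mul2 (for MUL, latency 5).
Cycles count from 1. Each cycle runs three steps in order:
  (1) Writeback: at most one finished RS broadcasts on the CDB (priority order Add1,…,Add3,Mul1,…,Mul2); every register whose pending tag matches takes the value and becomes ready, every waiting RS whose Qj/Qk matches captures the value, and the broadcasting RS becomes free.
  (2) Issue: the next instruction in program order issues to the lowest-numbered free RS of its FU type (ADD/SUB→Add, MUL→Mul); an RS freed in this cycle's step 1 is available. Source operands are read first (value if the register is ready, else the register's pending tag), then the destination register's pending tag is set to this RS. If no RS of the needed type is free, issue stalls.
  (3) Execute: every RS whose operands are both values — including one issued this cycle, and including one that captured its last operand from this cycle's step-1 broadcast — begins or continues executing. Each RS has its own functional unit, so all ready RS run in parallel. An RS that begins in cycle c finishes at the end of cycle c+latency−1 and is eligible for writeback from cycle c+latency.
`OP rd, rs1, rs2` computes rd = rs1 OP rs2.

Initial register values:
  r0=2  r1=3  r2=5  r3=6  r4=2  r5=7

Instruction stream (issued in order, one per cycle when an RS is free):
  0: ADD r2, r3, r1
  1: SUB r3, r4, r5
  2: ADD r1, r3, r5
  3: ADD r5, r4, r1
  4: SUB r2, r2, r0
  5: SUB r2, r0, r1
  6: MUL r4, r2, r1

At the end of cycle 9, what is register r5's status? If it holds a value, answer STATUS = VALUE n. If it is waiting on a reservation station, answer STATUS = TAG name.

c1: issue ADD r2<-Add1 | r0:2,r1:3,r2:Add1,r3:6,r4:2,r5:7
c2: issue SUB r3<-Add2 | r0:2,r1:3,r2:Add1,r3:Add2,r4:2,r5:7
c3: CDB Add1=9; issue ADD r1<-Add1 | r0:2,r1:Add1,r2:9,r3:Add2,r4:2,r5:7
c4: CDB Add2=-5; issue ADD r5<-Add2 | r0:2,r1:Add1,r2:9,r3:-5,r4:2,r5:Add2
c5: issue SUB r2<-Add3 | r0:2,r1:Add1,r2:Add3,r3:-5,r4:2,r5:Add2
c6: CDB Add1=2; issue SUB r2<-Add1 | r0:2,r1:2,r2:Add1,r3:-5,r4:2,r5:Add2
c7: CDB Add3=7; issue MUL r4<-Mul1 | r0:2,r1:2,r2:Add1,r3:-5,r4:Mul1,r5:Add2
c8: CDB Add1=0 | r0:2,r1:2,r2:0,r3:-5,r4:Mul1,r5:Add2
c9: CDB Add2=4 | r0:2,r1:2,r2:0,r3:-5,r4:Mul1,r5:4

STATUS = VALUE 4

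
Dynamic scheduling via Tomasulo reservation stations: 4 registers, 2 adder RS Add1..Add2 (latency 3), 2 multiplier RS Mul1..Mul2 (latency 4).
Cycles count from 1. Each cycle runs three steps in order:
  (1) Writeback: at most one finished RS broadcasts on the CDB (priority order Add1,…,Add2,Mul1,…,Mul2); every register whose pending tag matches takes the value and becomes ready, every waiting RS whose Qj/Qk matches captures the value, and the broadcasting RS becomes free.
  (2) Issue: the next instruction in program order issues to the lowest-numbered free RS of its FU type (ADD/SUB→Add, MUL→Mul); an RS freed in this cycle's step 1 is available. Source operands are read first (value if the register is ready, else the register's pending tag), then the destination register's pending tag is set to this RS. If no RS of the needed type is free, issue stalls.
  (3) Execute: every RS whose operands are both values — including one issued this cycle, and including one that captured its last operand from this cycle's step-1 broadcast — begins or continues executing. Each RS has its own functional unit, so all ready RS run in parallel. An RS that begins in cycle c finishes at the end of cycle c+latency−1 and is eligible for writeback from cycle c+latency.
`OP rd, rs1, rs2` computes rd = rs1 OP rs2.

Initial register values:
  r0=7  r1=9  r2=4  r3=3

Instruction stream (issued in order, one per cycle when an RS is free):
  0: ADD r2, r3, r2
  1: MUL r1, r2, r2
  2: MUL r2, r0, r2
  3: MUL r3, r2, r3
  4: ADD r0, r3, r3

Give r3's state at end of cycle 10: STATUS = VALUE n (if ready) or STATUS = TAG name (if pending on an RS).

STATUS = TAG Mul1

  c1: issue ADD r2<-Add1  regs: r0:7,r1:9,r2:Add1,r3:3
  c2: issue MUL r1<-Mul1  regs: r0:7,r1:Mul1,r2:Add1,r3:3
  c3: issue MUL r2<-Mul2  regs: r0:7,r1:Mul1,r2:Mul2,r3:3
  c4: CDB Add1=7; stall  regs: r0:7,r1:Mul1,r2:Mul2,r3:3
  c5: stall  regs: r0:7,r1:Mul1,r2:Mul2,r3:3
  c6: stall  regs: r0:7,r1:Mul1,r2:Mul2,r3:3
  c7: stall  regs: r0:7,r1:Mul1,r2:Mul2,r3:3
  c8: CDB Mul1=49; issue MUL r3<-Mul1  regs: r0:7,r1:49,r2:Mul2,r3:Mul1
  c9: CDB Mul2=49; issue ADD r0<-Add1  regs: r0:Add1,r1:49,r2:49,r3:Mul1
  c10: -  regs: r0:Add1,r1:49,r2:49,r3:Mul1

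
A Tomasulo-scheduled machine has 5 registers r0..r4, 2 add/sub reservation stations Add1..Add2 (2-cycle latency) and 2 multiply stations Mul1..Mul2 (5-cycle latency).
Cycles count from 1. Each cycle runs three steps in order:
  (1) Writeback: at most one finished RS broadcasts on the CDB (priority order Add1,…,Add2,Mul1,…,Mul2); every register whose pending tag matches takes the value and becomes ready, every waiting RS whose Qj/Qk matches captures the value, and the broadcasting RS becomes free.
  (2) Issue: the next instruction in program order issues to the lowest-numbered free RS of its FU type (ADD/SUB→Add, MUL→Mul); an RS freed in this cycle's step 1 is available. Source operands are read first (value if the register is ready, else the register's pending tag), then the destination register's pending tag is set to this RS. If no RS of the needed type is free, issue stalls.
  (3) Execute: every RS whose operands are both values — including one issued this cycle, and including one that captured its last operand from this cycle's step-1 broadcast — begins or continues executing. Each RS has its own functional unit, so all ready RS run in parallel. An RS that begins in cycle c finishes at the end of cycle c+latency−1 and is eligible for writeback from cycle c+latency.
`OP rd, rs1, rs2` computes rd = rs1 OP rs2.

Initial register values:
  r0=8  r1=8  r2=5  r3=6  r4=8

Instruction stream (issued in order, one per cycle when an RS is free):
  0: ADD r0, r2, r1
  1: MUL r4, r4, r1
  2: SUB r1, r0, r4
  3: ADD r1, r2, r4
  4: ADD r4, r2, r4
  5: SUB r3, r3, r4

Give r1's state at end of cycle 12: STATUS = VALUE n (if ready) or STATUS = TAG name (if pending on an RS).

cycle 1: issue ADD r0<-Add1 // r0:Add1,r1:8,r2:5,r3:6,r4:8
cycle 2: issue MUL r4<-Mul1 // r0:Add1,r1:8,r2:5,r3:6,r4:Mul1
cycle 3: CDB Add1=13; issue SUB r1<-Add1 // r0:13,r1:Add1,r2:5,r3:6,r4:Mul1
cycle 4: issue ADD r1<-Add2 // r0:13,r1:Add2,r2:5,r3:6,r4:Mul1
cycle 5: stall // r0:13,r1:Add2,r2:5,r3:6,r4:Mul1
cycle 6: stall // r0:13,r1:Add2,r2:5,r3:6,r4:Mul1
cycle 7: CDB Mul1=64; stall // r0:13,r1:Add2,r2:5,r3:6,r4:64
cycle 8: stall // r0:13,r1:Add2,r2:5,r3:6,r4:64
cycle 9: CDB Add1=-51; issue ADD r4<-Add1 // r0:13,r1:Add2,r2:5,r3:6,r4:Add1
cycle 10: CDB Add2=69; issue SUB r3<-Add2 // r0:13,r1:69,r2:5,r3:Add2,r4:Add1
cycle 11: CDB Add1=69 // r0:13,r1:69,r2:5,r3:Add2,r4:69
cycle 12: - // r0:13,r1:69,r2:5,r3:Add2,r4:69

STATUS = VALUE 69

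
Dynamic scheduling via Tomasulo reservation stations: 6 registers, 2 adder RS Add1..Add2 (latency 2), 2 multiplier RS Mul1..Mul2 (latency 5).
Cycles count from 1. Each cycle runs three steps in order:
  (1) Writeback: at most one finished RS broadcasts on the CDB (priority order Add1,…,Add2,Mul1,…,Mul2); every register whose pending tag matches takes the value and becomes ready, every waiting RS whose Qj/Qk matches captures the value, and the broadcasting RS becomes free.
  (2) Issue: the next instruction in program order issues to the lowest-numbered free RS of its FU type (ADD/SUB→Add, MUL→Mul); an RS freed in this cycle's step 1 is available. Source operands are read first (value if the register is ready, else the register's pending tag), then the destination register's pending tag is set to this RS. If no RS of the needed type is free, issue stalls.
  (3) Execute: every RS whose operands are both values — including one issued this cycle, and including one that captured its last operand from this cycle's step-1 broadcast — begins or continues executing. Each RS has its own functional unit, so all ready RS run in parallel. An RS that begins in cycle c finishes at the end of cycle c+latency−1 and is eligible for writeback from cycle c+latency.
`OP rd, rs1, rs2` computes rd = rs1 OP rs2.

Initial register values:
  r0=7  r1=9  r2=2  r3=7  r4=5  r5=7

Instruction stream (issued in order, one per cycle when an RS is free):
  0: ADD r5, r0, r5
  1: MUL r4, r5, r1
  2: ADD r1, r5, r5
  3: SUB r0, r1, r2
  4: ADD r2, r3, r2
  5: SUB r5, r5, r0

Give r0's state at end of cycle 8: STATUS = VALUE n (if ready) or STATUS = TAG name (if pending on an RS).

cycle 1: issue ADD r5<-Add1 // r0:7,r1:9,r2:2,r3:7,r4:5,r5:Add1
cycle 2: issue MUL r4<-Mul1 // r0:7,r1:9,r2:2,r3:7,r4:Mul1,r5:Add1
cycle 3: CDB Add1=14; issue ADD r1<-Add1 // r0:7,r1:Add1,r2:2,r3:7,r4:Mul1,r5:14
cycle 4: issue SUB r0<-Add2 // r0:Add2,r1:Add1,r2:2,r3:7,r4:Mul1,r5:14
cycle 5: CDB Add1=28; issue ADD r2<-Add1 // r0:Add2,r1:28,r2:Add1,r3:7,r4:Mul1,r5:14
cycle 6: stall // r0:Add2,r1:28,r2:Add1,r3:7,r4:Mul1,r5:14
cycle 7: CDB Add1=9; issue SUB r5<-Add1 // r0:Add2,r1:28,r2:9,r3:7,r4:Mul1,r5:Add1
cycle 8: CDB Add2=26 // r0:26,r1:28,r2:9,r3:7,r4:Mul1,r5:Add1

STATUS = VALUE 26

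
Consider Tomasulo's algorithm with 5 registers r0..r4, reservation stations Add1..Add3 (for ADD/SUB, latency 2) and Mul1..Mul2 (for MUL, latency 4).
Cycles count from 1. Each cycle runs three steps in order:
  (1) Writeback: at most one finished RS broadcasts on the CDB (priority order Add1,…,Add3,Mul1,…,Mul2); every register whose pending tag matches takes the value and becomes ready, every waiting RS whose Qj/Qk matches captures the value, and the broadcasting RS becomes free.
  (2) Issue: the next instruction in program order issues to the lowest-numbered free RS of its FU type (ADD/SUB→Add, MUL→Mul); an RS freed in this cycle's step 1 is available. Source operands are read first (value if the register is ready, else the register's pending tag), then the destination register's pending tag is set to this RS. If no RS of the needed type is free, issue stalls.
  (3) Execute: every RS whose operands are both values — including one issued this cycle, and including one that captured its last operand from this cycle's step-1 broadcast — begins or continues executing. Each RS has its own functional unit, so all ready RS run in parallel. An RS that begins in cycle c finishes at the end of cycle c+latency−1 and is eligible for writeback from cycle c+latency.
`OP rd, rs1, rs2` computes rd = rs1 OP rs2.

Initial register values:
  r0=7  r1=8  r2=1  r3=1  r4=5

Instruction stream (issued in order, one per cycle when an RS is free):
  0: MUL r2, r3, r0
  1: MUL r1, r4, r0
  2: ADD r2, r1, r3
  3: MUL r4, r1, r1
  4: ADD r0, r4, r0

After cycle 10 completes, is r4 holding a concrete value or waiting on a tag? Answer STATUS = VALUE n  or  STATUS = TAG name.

  c1: issue MUL r2<-Mul1  regs: r0:7,r1:8,r2:Mul1,r3:1,r4:5
  c2: issue MUL r1<-Mul2  regs: r0:7,r1:Mul2,r2:Mul1,r3:1,r4:5
  c3: issue ADD r2<-Add1  regs: r0:7,r1:Mul2,r2:Add1,r3:1,r4:5
  c4: stall  regs: r0:7,r1:Mul2,r2:Add1,r3:1,r4:5
  c5: CDB Mul1=7; issue MUL r4<-Mul1  regs: r0:7,r1:Mul2,r2:Add1,r3:1,r4:Mul1
  c6: CDB Mul2=35; issue ADD r0<-Add2  regs: r0:Add2,r1:35,r2:Add1,r3:1,r4:Mul1
  c7: -  regs: r0:Add2,r1:35,r2:Add1,r3:1,r4:Mul1
  c8: CDB Add1=36  regs: r0:Add2,r1:35,r2:36,r3:1,r4:Mul1
  c9: -  regs: r0:Add2,r1:35,r2:36,r3:1,r4:Mul1
  c10: CDB Mul1=1225  regs: r0:Add2,r1:35,r2:36,r3:1,r4:1225

STATUS = VALUE 1225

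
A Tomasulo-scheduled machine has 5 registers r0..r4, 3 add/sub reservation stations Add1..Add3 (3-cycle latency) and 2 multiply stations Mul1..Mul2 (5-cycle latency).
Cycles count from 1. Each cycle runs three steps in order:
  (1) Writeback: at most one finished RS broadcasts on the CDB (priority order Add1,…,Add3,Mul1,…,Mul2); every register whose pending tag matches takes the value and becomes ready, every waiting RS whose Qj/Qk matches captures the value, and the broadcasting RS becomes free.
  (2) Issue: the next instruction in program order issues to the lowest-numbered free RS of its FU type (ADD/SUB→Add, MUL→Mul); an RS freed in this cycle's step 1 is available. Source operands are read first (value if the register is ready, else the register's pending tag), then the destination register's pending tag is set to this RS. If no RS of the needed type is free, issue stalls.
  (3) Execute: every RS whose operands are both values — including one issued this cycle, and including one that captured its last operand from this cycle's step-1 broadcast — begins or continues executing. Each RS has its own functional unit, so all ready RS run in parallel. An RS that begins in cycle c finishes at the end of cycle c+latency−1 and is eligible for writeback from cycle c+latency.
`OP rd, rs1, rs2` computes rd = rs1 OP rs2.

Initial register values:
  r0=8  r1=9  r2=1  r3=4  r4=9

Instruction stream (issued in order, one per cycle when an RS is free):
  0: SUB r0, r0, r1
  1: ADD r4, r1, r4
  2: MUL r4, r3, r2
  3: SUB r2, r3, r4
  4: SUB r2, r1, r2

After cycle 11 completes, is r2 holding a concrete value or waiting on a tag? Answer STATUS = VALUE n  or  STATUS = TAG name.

c1: issue SUB r0<-Add1 | r0:Add1,r1:9,r2:1,r3:4,r4:9
c2: issue ADD r4<-Add2 | r0:Add1,r1:9,r2:1,r3:4,r4:Add2
c3: issue MUL r4<-Mul1 | r0:Add1,r1:9,r2:1,r3:4,r4:Mul1
c4: CDB Add1=-1; issue SUB r2<-Add1 | r0:-1,r1:9,r2:Add1,r3:4,r4:Mul1
c5: CDB Add2=18; issue SUB r2<-Add2 | r0:-1,r1:9,r2:Add2,r3:4,r4:Mul1
c6: - | r0:-1,r1:9,r2:Add2,r3:4,r4:Mul1
c7: - | r0:-1,r1:9,r2:Add2,r3:4,r4:Mul1
c8: CDB Mul1=4 | r0:-1,r1:9,r2:Add2,r3:4,r4:4
c9: - | r0:-1,r1:9,r2:Add2,r3:4,r4:4
c10: - | r0:-1,r1:9,r2:Add2,r3:4,r4:4
c11: CDB Add1=0 | r0:-1,r1:9,r2:Add2,r3:4,r4:4

STATUS = TAG Add2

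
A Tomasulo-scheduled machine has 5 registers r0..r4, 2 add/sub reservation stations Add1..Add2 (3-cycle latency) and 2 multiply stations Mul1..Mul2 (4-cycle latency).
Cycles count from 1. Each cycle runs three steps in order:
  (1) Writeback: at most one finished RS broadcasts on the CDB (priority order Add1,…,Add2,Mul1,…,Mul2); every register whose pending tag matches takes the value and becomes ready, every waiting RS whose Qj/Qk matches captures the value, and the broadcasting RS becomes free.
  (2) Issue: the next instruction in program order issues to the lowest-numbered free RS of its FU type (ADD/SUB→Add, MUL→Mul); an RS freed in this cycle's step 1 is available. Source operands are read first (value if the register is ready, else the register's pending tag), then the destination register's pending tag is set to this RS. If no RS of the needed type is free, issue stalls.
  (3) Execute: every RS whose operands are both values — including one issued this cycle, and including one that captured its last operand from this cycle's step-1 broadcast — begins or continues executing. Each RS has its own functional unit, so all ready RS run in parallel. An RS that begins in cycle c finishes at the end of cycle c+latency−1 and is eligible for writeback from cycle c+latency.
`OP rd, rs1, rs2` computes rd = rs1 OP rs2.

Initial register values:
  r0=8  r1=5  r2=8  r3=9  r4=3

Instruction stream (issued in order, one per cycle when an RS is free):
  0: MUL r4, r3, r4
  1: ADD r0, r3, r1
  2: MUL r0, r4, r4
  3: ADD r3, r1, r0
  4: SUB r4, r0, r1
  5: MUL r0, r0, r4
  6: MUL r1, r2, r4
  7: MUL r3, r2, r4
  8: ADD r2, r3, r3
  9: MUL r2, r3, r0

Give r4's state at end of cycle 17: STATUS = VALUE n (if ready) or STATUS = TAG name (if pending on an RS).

STATUS = VALUE 724

cycle 1: issue MUL r4<-Mul1 // r0:8,r1:5,r2:8,r3:9,r4:Mul1
cycle 2: issue ADD r0<-Add1 // r0:Add1,r1:5,r2:8,r3:9,r4:Mul1
cycle 3: issue MUL r0<-Mul2 // r0:Mul2,r1:5,r2:8,r3:9,r4:Mul1
cycle 4: issue ADD r3<-Add2 // r0:Mul2,r1:5,r2:8,r3:Add2,r4:Mul1
cycle 5: CDB Add1=14; issue SUB r4<-Add1 // r0:Mul2,r1:5,r2:8,r3:Add2,r4:Add1
cycle 6: CDB Mul1=27; issue MUL r0<-Mul1 // r0:Mul1,r1:5,r2:8,r3:Add2,r4:Add1
cycle 7: stall // r0:Mul1,r1:5,r2:8,r3:Add2,r4:Add1
cycle 8: stall // r0:Mul1,r1:5,r2:8,r3:Add2,r4:Add1
cycle 9: stall // r0:Mul1,r1:5,r2:8,r3:Add2,r4:Add1
cycle 10: CDB Mul2=729; issue MUL r1<-Mul2 // r0:Mul1,r1:Mul2,r2:8,r3:Add2,r4:Add1
cycle 11: stall // r0:Mul1,r1:Mul2,r2:8,r3:Add2,r4:Add1
cycle 12: stall // r0:Mul1,r1:Mul2,r2:8,r3:Add2,r4:Add1
cycle 13: CDB Add1=724; stall // r0:Mul1,r1:Mul2,r2:8,r3:Add2,r4:724
cycle 14: CDB Add2=734; stall // r0:Mul1,r1:Mul2,r2:8,r3:734,r4:724
cycle 15: stall // r0:Mul1,r1:Mul2,r2:8,r3:734,r4:724
cycle 16: stall // r0:Mul1,r1:Mul2,r2:8,r3:734,r4:724
cycle 17: CDB Mul1=527796; issue MUL r3<-Mul1 // r0:527796,r1:Mul2,r2:8,r3:Mul1,r4:724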